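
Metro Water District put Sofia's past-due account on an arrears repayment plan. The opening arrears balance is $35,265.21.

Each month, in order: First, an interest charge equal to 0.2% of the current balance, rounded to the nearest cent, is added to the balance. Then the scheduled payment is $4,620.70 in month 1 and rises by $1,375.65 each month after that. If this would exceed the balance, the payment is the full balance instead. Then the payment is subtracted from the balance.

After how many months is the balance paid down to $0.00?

5

Month 1: $35,265.21 +$70.53 interest = $35,335.74; pay $4,620.70 → $30,715.04
Month 2: $30,715.04 +$61.43 interest = $30,776.47; pay $5,996.35 → $24,780.12
Month 3: $24,780.12 +$49.56 interest = $24,829.68; pay $7,372.00 → $17,457.68
Month 4: $17,457.68 +$34.92 interest = $17,492.60; pay $8,747.65 → $8,744.95
Month 5: $8,744.95 +$17.49 interest = $8,762.44; pay $8,762.44 → $0.00
Balance reaches $0.00 in month 5.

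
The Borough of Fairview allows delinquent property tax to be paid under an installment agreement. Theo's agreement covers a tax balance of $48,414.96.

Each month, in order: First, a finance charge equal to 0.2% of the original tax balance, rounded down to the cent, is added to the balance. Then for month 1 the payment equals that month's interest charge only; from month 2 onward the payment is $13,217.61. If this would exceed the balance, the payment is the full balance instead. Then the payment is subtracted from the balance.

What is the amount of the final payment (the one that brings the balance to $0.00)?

# | Opening | Interest | Payment | End bal
1 | $48,414.96 | $96.82 | $96.82 | $48,414.96
2 | $48,414.96 | $96.82 | $13,217.61 | $35,294.17
3 | $35,294.17 | $96.82 | $13,217.61 | $22,173.38
4 | $22,173.38 | $96.82 | $13,217.61 | $9,052.59
5 | $9,052.59 | $96.82 | $9,149.41 | $0.00

$9,149.41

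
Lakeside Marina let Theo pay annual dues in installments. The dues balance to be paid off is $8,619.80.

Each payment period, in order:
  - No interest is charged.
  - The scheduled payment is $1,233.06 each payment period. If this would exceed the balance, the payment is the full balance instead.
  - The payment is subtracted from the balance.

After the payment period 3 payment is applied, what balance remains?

# | Opening | Payment | End bal
1 | $8,619.80 | $1,233.06 | $7,386.74
2 | $7,386.74 | $1,233.06 | $6,153.68
3 | $6,153.68 | $1,233.06 | $4,920.62

$4,920.62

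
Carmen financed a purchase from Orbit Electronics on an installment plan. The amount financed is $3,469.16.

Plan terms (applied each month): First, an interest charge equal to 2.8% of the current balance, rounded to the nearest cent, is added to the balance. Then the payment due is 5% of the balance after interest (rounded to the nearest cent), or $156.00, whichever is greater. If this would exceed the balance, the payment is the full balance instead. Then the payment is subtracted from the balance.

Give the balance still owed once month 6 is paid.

Month 1: opening $3,469.16; interest $97.14 → $3,566.30; payment $178.32; balance $3,387.98
Month 2: opening $3,387.98; interest $94.86 → $3,482.84; payment $174.14; balance $3,308.70
Month 3: opening $3,308.70; interest $92.64 → $3,401.34; payment $170.07; balance $3,231.27
Month 4: opening $3,231.27; interest $90.48 → $3,321.75; payment $166.09; balance $3,155.66
Month 5: opening $3,155.66; interest $88.36 → $3,244.02; payment $162.20; balance $3,081.82
Month 6: opening $3,081.82; interest $86.29 → $3,168.11; payment $158.41; balance $3,009.70

$3,009.70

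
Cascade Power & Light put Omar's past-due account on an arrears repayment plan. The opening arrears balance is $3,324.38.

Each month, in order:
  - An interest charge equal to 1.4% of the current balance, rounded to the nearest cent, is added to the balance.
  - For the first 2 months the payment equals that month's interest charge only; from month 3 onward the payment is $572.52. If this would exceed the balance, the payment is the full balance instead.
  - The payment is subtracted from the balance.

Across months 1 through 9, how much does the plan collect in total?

$3,584.95

Month 1: opening $3,324.38; interest $46.54 → $3,370.92; payment $46.54; balance $3,324.38
Month 2: opening $3,324.38; interest $46.54 → $3,370.92; payment $46.54; balance $3,324.38
Month 3: opening $3,324.38; interest $46.54 → $3,370.92; payment $572.52; balance $2,798.40
Month 4: opening $2,798.40; interest $39.18 → $2,837.58; payment $572.52; balance $2,265.06
Month 5: opening $2,265.06; interest $31.71 → $2,296.77; payment $572.52; balance $1,724.25
Month 6: opening $1,724.25; interest $24.14 → $1,748.39; payment $572.52; balance $1,175.87
Month 7: opening $1,175.87; interest $16.46 → $1,192.33; payment $572.52; balance $619.81
Month 8: opening $619.81; interest $8.68 → $628.49; payment $572.52; balance $55.97
Month 9: opening $55.97; interest $0.78 → $56.75; payment $56.75; balance $0.00
Total paid: $3,584.95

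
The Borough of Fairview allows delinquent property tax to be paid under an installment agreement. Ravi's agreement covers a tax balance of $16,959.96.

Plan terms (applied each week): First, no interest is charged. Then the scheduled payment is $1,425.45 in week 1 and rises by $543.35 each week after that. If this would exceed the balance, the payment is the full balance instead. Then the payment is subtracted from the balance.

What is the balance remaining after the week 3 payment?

$11,053.56

# | Opening | Payment | End bal
1 | $16,959.96 | $1,425.45 | $15,534.51
2 | $15,534.51 | $1,968.80 | $13,565.71
3 | $13,565.71 | $2,512.15 | $11,053.56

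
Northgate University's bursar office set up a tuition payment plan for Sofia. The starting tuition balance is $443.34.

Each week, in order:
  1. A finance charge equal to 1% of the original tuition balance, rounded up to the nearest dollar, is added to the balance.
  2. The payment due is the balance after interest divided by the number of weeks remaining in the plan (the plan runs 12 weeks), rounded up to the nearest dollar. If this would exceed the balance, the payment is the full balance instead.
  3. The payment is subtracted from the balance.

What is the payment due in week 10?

Week 1: $443.34 +$5.00 interest = $448.34; pay $38.00 → $410.34
Week 2: $410.34 +$5.00 interest = $415.34; pay $38.00 → $377.34
Week 3: $377.34 +$5.00 interest = $382.34; pay $39.00 → $343.34
Week 4: $343.34 +$5.00 interest = $348.34; pay $39.00 → $309.34
Week 5: $309.34 +$5.00 interest = $314.34; pay $40.00 → $274.34
Week 6: $274.34 +$5.00 interest = $279.34; pay $40.00 → $239.34
Week 7: $239.34 +$5.00 interest = $244.34; pay $41.00 → $203.34
Week 8: $203.34 +$5.00 interest = $208.34; pay $42.00 → $166.34
Week 9: $166.34 +$5.00 interest = $171.34; pay $43.00 → $128.34
Week 10: $128.34 +$5.00 interest = $133.34; pay $45.00 → $88.34

$45.00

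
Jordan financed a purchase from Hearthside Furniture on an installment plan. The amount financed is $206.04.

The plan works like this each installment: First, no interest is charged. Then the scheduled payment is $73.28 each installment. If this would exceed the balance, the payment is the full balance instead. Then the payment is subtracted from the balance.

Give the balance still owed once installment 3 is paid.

$0.00

Installment 1: $206.04 − $73.28 → $132.76
Installment 2: $132.76 − $73.28 → $59.48
Installment 3: $59.48 − $59.48 → $0.00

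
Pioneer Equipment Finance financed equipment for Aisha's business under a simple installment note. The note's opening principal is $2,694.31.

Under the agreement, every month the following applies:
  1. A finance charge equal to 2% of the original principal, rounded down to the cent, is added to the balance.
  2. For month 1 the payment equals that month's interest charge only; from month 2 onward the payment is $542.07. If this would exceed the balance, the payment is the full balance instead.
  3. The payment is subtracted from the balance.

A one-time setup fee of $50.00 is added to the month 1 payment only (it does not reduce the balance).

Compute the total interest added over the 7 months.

$377.16

Month 1: opening $2,694.31; interest $53.88 → $2,748.19; payment $53.88 (+ $50.00 fee); balance $2,694.31
Month 2: opening $2,694.31; interest $53.88 → $2,748.19; payment $542.07; balance $2,206.12
Month 3: opening $2,206.12; interest $53.88 → $2,260.00; payment $542.07; balance $1,717.93
Month 4: opening $1,717.93; interest $53.88 → $1,771.81; payment $542.07; balance $1,229.74
Month 5: opening $1,229.74; interest $53.88 → $1,283.62; payment $542.07; balance $741.55
Month 6: opening $741.55; interest $53.88 → $795.43; payment $542.07; balance $253.36
Month 7: opening $253.36; interest $53.88 → $307.24; payment $307.24; balance $0.00
Total interest: $53.88 + $53.88 + $53.88 + $53.88 + $53.88 + $53.88 + $53.88 = $377.16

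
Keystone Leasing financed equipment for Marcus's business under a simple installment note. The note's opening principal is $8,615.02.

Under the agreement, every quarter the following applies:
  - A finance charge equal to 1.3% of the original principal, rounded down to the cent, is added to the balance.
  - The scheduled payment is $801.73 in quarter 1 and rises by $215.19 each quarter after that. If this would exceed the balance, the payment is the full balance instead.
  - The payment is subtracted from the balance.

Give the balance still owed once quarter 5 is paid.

$3,014.42

Quarter 1: $8,615.02 +$111.99 interest = $8,727.01; pay $801.73 → $7,925.28
Quarter 2: $7,925.28 +$111.99 interest = $8,037.27; pay $1,016.92 → $7,020.35
Quarter 3: $7,020.35 +$111.99 interest = $7,132.34; pay $1,232.11 → $5,900.23
Quarter 4: $5,900.23 +$111.99 interest = $6,012.22; pay $1,447.30 → $4,564.92
Quarter 5: $4,564.92 +$111.99 interest = $4,676.91; pay $1,662.49 → $3,014.42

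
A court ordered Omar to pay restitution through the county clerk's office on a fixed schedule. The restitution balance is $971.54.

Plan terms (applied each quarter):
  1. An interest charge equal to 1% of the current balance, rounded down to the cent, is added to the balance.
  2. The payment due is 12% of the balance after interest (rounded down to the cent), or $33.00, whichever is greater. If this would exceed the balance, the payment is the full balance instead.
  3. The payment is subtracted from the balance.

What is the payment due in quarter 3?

$93.01

Quarter 1: $971.54 +$9.71 interest = $981.25; pay $117.75 → $863.50
Quarter 2: $863.50 +$8.63 interest = $872.13; pay $104.65 → $767.48
Quarter 3: $767.48 +$7.67 interest = $775.15; pay $93.01 → $682.14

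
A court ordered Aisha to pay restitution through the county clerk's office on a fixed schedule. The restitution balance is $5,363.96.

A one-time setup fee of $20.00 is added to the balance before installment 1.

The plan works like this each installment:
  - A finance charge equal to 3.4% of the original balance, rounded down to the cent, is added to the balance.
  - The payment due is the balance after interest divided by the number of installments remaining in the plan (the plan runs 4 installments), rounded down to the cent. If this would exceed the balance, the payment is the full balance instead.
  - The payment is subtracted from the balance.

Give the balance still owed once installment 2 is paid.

Installment 1: $5,383.96 +$182.37 interest = $5,566.33; pay $1,391.58 → $4,174.75
Installment 2: $4,174.75 +$182.37 interest = $4,357.12; pay $1,452.37 → $2,904.75

$2,904.75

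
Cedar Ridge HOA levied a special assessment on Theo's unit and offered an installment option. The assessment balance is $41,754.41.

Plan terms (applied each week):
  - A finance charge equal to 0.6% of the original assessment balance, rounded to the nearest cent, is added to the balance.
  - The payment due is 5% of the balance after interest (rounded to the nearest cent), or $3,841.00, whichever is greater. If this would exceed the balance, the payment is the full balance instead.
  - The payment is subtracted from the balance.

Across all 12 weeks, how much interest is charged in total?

$3,006.36

Week 1: opening $41,754.41; interest $250.53 → $42,004.94; payment $3,841.00; balance $38,163.94
Week 2: opening $38,163.94; interest $250.53 → $38,414.47; payment $3,841.00; balance $34,573.47
Week 3: opening $34,573.47; interest $250.53 → $34,824.00; payment $3,841.00; balance $30,983.00
Week 4: opening $30,983.00; interest $250.53 → $31,233.53; payment $3,841.00; balance $27,392.53
Week 5: opening $27,392.53; interest $250.53 → $27,643.06; payment $3,841.00; balance $23,802.06
Week 6: opening $23,802.06; interest $250.53 → $24,052.59; payment $3,841.00; balance $20,211.59
Week 7: opening $20,211.59; interest $250.53 → $20,462.12; payment $3,841.00; balance $16,621.12
Week 8: opening $16,621.12; interest $250.53 → $16,871.65; payment $3,841.00; balance $13,030.65
Week 9: opening $13,030.65; interest $250.53 → $13,281.18; payment $3,841.00; balance $9,440.18
Week 10: opening $9,440.18; interest $250.53 → $9,690.71; payment $3,841.00; balance $5,849.71
Week 11: opening $5,849.71; interest $250.53 → $6,100.24; payment $3,841.00; balance $2,259.24
Week 12: opening $2,259.24; interest $250.53 → $2,509.77; payment $2,509.77; balance $0.00
Total interest: $250.53 + $250.53 + $250.53 + $250.53 + $250.53 + $250.53 + $250.53 + $250.53 + $250.53 + $250.53 + $250.53 + $250.53 = $3,006.36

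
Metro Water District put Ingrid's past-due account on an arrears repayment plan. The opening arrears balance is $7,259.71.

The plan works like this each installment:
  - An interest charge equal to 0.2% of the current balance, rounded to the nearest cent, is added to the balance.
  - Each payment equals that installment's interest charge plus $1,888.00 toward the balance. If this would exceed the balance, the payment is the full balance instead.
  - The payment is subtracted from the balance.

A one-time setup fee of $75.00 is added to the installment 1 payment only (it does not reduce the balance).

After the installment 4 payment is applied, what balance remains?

$0.00

# | Opening | Interest | Payment | Fee | End bal
1 | $7,259.71 | $14.52 | $1,902.52 | $75.00 | $5,371.71
2 | $5,371.71 | $10.74 | $1,898.74 | — | $3,483.71
3 | $3,483.71 | $6.97 | $1,894.97 | — | $1,595.71
4 | $1,595.71 | $3.19 | $1,598.90 | — | $0.00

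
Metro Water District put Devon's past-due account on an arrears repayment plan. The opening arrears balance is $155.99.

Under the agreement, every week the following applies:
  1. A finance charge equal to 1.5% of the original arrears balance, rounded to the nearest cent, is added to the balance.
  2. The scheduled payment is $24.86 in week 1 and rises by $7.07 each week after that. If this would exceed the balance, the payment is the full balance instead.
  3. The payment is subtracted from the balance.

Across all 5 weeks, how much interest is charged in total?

$11.70

# | Opening | Interest | Payment | End bal
1 | $155.99 | $2.34 | $24.86 | $133.47
2 | $133.47 | $2.34 | $31.93 | $103.88
3 | $103.88 | $2.34 | $39.00 | $67.22
4 | $67.22 | $2.34 | $46.07 | $23.49
5 | $23.49 | $2.34 | $25.83 | $0.00
Total interest: $2.34 + $2.34 + $2.34 + $2.34 + $2.34 = $11.70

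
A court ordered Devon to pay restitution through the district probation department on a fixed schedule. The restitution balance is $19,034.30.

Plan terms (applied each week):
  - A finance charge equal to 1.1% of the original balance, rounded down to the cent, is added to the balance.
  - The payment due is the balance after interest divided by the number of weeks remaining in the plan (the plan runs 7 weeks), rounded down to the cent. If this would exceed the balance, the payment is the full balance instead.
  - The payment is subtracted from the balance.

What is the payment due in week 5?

$2,948.00

Week 1: opening $19,034.30; interest $209.37 → $19,243.67; payment $2,749.09; balance $16,494.58
Week 2: opening $16,494.58; interest $209.37 → $16,703.95; payment $2,783.99; balance $13,919.96
Week 3: opening $13,919.96; interest $209.37 → $14,129.33; payment $2,825.86; balance $11,303.47
Week 4: opening $11,303.47; interest $209.37 → $11,512.84; payment $2,878.21; balance $8,634.63
Week 5: opening $8,634.63; interest $209.37 → $8,844.00; payment $2,948.00; balance $5,896.00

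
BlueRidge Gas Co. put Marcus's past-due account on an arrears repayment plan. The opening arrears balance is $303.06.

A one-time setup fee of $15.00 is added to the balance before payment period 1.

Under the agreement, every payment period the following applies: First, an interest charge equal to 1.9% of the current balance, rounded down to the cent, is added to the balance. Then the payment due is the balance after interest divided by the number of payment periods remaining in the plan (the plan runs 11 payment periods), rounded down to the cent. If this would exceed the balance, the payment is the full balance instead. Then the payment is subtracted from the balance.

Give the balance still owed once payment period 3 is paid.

Payment period 1: opening $318.06; interest $6.04 → $324.10; payment $29.46; balance $294.64
Payment period 2: opening $294.64; interest $5.59 → $300.23; payment $30.02; balance $270.21
Payment period 3: opening $270.21; interest $5.13 → $275.34; payment $30.59; balance $244.75

$244.75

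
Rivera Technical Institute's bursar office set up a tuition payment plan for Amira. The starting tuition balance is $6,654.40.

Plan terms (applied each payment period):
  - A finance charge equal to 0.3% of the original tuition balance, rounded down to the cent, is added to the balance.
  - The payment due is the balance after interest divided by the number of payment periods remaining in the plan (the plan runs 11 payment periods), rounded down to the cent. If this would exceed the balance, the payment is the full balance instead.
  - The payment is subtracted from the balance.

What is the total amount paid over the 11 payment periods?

$6,873.96

# | Opening | Interest | Payment | End bal
1 | $6,654.40 | $19.96 | $606.76 | $6,067.60
2 | $6,067.60 | $19.96 | $608.75 | $5,478.81
3 | $5,478.81 | $19.96 | $610.97 | $4,887.80
4 | $4,887.80 | $19.96 | $613.47 | $4,294.29
5 | $4,294.29 | $19.96 | $616.32 | $3,697.93
6 | $3,697.93 | $19.96 | $619.64 | $3,098.25
7 | $3,098.25 | $19.96 | $623.64 | $2,494.57
8 | $2,494.57 | $19.96 | $628.63 | $1,885.90
9 | $1,885.90 | $19.96 | $635.28 | $1,270.58
10 | $1,270.58 | $19.96 | $645.27 | $645.27
11 | $645.27 | $19.96 | $665.23 | $0.00
Total paid: $6,873.96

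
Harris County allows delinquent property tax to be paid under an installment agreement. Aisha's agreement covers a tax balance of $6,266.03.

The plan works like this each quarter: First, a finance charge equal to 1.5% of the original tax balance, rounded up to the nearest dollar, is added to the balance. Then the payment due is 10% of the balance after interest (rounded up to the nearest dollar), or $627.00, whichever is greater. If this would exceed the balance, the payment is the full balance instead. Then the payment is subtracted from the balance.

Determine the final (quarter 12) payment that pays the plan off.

Quarter 1: $6,266.03 +$94.00 interest = $6,360.03; pay $637.00 → $5,723.03
Quarter 2: $5,723.03 +$94.00 interest = $5,817.03; pay $627.00 → $5,190.03
Quarter 3: $5,190.03 +$94.00 interest = $5,284.03; pay $627.00 → $4,657.03
Quarter 4: $4,657.03 +$94.00 interest = $4,751.03; pay $627.00 → $4,124.03
Quarter 5: $4,124.03 +$94.00 interest = $4,218.03; pay $627.00 → $3,591.03
Quarter 6: $3,591.03 +$94.00 interest = $3,685.03; pay $627.00 → $3,058.03
Quarter 7: $3,058.03 +$94.00 interest = $3,152.03; pay $627.00 → $2,525.03
Quarter 8: $2,525.03 +$94.00 interest = $2,619.03; pay $627.00 → $1,992.03
Quarter 9: $1,992.03 +$94.00 interest = $2,086.03; pay $627.00 → $1,459.03
Quarter 10: $1,459.03 +$94.00 interest = $1,553.03; pay $627.00 → $926.03
Quarter 11: $926.03 +$94.00 interest = $1,020.03; pay $627.00 → $393.03
Quarter 12: $393.03 +$94.00 interest = $487.03; pay $487.03 → $0.00

$487.03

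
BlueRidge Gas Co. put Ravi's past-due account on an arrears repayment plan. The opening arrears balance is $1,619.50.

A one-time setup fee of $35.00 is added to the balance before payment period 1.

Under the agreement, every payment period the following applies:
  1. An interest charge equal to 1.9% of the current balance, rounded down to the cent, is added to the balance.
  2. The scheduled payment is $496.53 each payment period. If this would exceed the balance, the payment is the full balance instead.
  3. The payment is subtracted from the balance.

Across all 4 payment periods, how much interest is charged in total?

Payment period 1: opening $1,654.50; interest $31.43 → $1,685.93; payment $496.53; balance $1,189.40
Payment period 2: opening $1,189.40; interest $22.59 → $1,211.99; payment $496.53; balance $715.46
Payment period 3: opening $715.46; interest $13.59 → $729.05; payment $496.53; balance $232.52
Payment period 4: opening $232.52; interest $4.41 → $236.93; payment $236.93; balance $0.00
Total interest: $31.43 + $22.59 + $13.59 + $4.41 = $72.02

$72.02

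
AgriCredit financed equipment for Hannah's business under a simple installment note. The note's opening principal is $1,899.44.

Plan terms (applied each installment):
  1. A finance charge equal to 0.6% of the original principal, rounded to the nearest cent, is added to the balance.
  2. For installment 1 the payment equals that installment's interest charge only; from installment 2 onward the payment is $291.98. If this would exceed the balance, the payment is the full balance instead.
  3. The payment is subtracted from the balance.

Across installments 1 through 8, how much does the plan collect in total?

Installment 1: opening $1,899.44; interest $11.40 → $1,910.84; payment $11.40; balance $1,899.44
Installment 2: opening $1,899.44; interest $11.40 → $1,910.84; payment $291.98; balance $1,618.86
Installment 3: opening $1,618.86; interest $11.40 → $1,630.26; payment $291.98; balance $1,338.28
Installment 4: opening $1,338.28; interest $11.40 → $1,349.68; payment $291.98; balance $1,057.70
Installment 5: opening $1,057.70; interest $11.40 → $1,069.10; payment $291.98; balance $777.12
Installment 6: opening $777.12; interest $11.40 → $788.52; payment $291.98; balance $496.54
Installment 7: opening $496.54; interest $11.40 → $507.94; payment $291.98; balance $215.96
Installment 8: opening $215.96; interest $11.40 → $227.36; payment $227.36; balance $0.00
Total paid: $1,990.64

$1,990.64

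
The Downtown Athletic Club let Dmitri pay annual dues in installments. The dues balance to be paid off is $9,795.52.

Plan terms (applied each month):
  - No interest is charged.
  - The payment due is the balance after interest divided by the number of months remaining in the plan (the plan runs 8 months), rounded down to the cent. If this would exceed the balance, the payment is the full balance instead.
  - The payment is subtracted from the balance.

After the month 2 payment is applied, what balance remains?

Month 1: $9,795.52 − $1,224.44 → $8,571.08
Month 2: $8,571.08 − $1,224.44 → $7,346.64

$7,346.64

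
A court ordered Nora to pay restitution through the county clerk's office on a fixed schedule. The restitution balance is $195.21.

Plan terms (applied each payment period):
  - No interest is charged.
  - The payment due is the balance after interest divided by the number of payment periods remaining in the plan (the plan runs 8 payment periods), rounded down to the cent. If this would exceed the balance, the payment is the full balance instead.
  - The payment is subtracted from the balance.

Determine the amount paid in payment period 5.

$24.40

Payment period 1: opening $195.21; payment $24.40; balance $170.81
Payment period 2: opening $170.81; payment $24.40; balance $146.41
Payment period 3: opening $146.41; payment $24.40; balance $122.01
Payment period 4: opening $122.01; payment $24.40; balance $97.61
Payment period 5: opening $97.61; payment $24.40; balance $73.21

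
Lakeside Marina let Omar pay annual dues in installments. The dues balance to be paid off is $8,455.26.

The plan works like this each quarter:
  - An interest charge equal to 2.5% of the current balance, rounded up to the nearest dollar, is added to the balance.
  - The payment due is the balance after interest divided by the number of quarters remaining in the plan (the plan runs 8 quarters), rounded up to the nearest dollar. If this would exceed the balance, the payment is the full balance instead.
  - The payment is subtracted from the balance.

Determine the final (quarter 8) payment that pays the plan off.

$1,288.26

# | Opening | Interest | Payment | End bal
1 | $8,455.26 | $212.00 | $1,084.00 | $7,583.26
2 | $7,583.26 | $190.00 | $1,111.00 | $6,662.26
3 | $6,662.26 | $167.00 | $1,139.00 | $5,690.26
4 | $5,690.26 | $143.00 | $1,167.00 | $4,666.26
5 | $4,666.26 | $117.00 | $1,196.00 | $3,587.26
6 | $3,587.26 | $90.00 | $1,226.00 | $2,451.26
7 | $2,451.26 | $62.00 | $1,257.00 | $1,256.26
8 | $1,256.26 | $32.00 | $1,288.26 | $0.00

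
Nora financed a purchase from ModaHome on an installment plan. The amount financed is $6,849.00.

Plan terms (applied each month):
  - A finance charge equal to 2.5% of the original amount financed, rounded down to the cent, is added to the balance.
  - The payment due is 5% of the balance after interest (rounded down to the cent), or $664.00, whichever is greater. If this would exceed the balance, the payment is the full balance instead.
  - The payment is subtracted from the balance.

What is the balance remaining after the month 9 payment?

Month 1: opening $6,849.00; interest $171.22 → $7,020.22; payment $664.00; balance $6,356.22
Month 2: opening $6,356.22; interest $171.22 → $6,527.44; payment $664.00; balance $5,863.44
Month 3: opening $5,863.44; interest $171.22 → $6,034.66; payment $664.00; balance $5,370.66
Month 4: opening $5,370.66; interest $171.22 → $5,541.88; payment $664.00; balance $4,877.88
Month 5: opening $4,877.88; interest $171.22 → $5,049.10; payment $664.00; balance $4,385.10
Month 6: opening $4,385.10; interest $171.22 → $4,556.32; payment $664.00; balance $3,892.32
Month 7: opening $3,892.32; interest $171.22 → $4,063.54; payment $664.00; balance $3,399.54
Month 8: opening $3,399.54; interest $171.22 → $3,570.76; payment $664.00; balance $2,906.76
Month 9: opening $2,906.76; interest $171.22 → $3,077.98; payment $664.00; balance $2,413.98

$2,413.98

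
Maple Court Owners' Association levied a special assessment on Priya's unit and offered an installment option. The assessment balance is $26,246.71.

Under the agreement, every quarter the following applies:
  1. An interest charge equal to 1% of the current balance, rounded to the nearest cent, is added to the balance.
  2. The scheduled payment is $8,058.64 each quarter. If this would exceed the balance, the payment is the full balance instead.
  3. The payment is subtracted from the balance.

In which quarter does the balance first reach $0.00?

# | Opening | Interest | Payment | End bal
1 | $26,246.71 | $262.47 | $8,058.64 | $18,450.54
2 | $18,450.54 | $184.51 | $8,058.64 | $10,576.41
3 | $10,576.41 | $105.76 | $8,058.64 | $2,623.53
4 | $2,623.53 | $26.24 | $2,649.77 | $0.00
Balance reaches $0.00 in quarter 4.

4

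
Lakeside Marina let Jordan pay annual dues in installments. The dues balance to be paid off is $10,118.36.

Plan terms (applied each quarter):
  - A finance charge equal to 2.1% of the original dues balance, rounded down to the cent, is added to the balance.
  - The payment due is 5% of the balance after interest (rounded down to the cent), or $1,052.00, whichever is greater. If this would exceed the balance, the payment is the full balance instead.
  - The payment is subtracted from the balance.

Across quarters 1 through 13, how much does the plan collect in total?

$12,880.60

Quarter 1: $10,118.36 +$212.48 interest = $10,330.84; pay $1,052.00 → $9,278.84
Quarter 2: $9,278.84 +$212.48 interest = $9,491.32; pay $1,052.00 → $8,439.32
Quarter 3: $8,439.32 +$212.48 interest = $8,651.80; pay $1,052.00 → $7,599.80
Quarter 4: $7,599.80 +$212.48 interest = $7,812.28; pay $1,052.00 → $6,760.28
Quarter 5: $6,760.28 +$212.48 interest = $6,972.76; pay $1,052.00 → $5,920.76
Quarter 6: $5,920.76 +$212.48 interest = $6,133.24; pay $1,052.00 → $5,081.24
Quarter 7: $5,081.24 +$212.48 interest = $5,293.72; pay $1,052.00 → $4,241.72
Quarter 8: $4,241.72 +$212.48 interest = $4,454.20; pay $1,052.00 → $3,402.20
Quarter 9: $3,402.20 +$212.48 interest = $3,614.68; pay $1,052.00 → $2,562.68
Quarter 10: $2,562.68 +$212.48 interest = $2,775.16; pay $1,052.00 → $1,723.16
Quarter 11: $1,723.16 +$212.48 interest = $1,935.64; pay $1,052.00 → $883.64
Quarter 12: $883.64 +$212.48 interest = $1,096.12; pay $1,052.00 → $44.12
Quarter 13: $44.12 +$212.48 interest = $256.60; pay $256.60 → $0.00
Total paid: $12,880.60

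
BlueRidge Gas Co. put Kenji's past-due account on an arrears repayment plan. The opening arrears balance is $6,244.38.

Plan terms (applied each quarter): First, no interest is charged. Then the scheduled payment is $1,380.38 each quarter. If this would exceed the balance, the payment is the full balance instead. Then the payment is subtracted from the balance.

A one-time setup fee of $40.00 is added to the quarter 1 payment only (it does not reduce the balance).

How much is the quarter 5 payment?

Quarter 1: $6,244.38 − $1,380.38 (+ $40.00 fee) → $4,864.00
Quarter 2: $4,864.00 − $1,380.38 → $3,483.62
Quarter 3: $3,483.62 − $1,380.38 → $2,103.24
Quarter 4: $2,103.24 − $1,380.38 → $722.86
Quarter 5: $722.86 − $722.86 → $0.00

$722.86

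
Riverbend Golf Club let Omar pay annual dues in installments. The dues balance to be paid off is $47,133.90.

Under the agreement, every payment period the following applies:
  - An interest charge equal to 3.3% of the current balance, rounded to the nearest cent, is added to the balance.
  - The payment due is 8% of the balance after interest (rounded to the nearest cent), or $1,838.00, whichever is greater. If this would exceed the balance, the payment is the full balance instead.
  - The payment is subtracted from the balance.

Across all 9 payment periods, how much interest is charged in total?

# | Opening | Interest | Payment | End bal
1 | $47,133.90 | $1,555.42 | $3,895.15 | $44,794.17
2 | $44,794.17 | $1,478.21 | $3,701.79 | $42,570.59
3 | $42,570.59 | $1,404.83 | $3,518.03 | $40,457.39
4 | $40,457.39 | $1,335.09 | $3,343.40 | $38,449.08
5 | $38,449.08 | $1,268.82 | $3,177.43 | $36,540.47
6 | $36,540.47 | $1,205.84 | $3,019.70 | $34,726.61
7 | $34,726.61 | $1,145.98 | $2,869.81 | $33,002.78
8 | $33,002.78 | $1,089.09 | $2,727.35 | $31,364.52
9 | $31,364.52 | $1,035.03 | $2,591.96 | $29,807.59
Total interest: $1,555.42 + $1,478.21 + $1,404.83 + $1,335.09 + $1,268.82 + $1,205.84 + $1,145.98 + $1,089.09 + $1,035.03 = $11,518.31

$11,518.31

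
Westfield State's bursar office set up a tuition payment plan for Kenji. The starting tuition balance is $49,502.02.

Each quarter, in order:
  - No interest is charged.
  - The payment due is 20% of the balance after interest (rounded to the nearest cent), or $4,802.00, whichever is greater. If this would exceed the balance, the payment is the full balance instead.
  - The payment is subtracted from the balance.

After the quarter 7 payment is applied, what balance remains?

Quarter 1: opening $49,502.02; payment $9,900.40; balance $39,601.62
Quarter 2: opening $39,601.62; payment $7,920.32; balance $31,681.30
Quarter 3: opening $31,681.30; payment $6,336.26; balance $25,345.04
Quarter 4: opening $25,345.04; payment $5,069.01; balance $20,276.03
Quarter 5: opening $20,276.03; payment $4,802.00; balance $15,474.03
Quarter 6: opening $15,474.03; payment $4,802.00; balance $10,672.03
Quarter 7: opening $10,672.03; payment $4,802.00; balance $5,870.03

$5,870.03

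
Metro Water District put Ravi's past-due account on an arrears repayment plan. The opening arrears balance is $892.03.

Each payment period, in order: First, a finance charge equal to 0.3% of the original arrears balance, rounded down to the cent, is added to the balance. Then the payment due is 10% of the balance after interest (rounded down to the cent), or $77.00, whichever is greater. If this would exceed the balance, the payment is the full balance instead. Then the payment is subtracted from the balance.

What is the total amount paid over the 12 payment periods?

$924.07

Payment period 1: opening $892.03; interest $2.67 → $894.70; payment $89.47; balance $805.23
Payment period 2: opening $805.23; interest $2.67 → $807.90; payment $80.79; balance $727.11
Payment period 3: opening $727.11; interest $2.67 → $729.78; payment $77.00; balance $652.78
Payment period 4: opening $652.78; interest $2.67 → $655.45; payment $77.00; balance $578.45
Payment period 5: opening $578.45; interest $2.67 → $581.12; payment $77.00; balance $504.12
Payment period 6: opening $504.12; interest $2.67 → $506.79; payment $77.00; balance $429.79
Payment period 7: opening $429.79; interest $2.67 → $432.46; payment $77.00; balance $355.46
Payment period 8: opening $355.46; interest $2.67 → $358.13; payment $77.00; balance $281.13
Payment period 9: opening $281.13; interest $2.67 → $283.80; payment $77.00; balance $206.80
Payment period 10: opening $206.80; interest $2.67 → $209.47; payment $77.00; balance $132.47
Payment period 11: opening $132.47; interest $2.67 → $135.14; payment $77.00; balance $58.14
Payment period 12: opening $58.14; interest $2.67 → $60.81; payment $60.81; balance $0.00
Total paid: $924.07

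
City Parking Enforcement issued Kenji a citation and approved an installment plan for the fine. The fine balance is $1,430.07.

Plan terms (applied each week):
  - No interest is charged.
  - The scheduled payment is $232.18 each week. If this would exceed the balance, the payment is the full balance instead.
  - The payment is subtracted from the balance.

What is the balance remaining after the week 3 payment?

$733.53

Week 1: $1,430.07 − $232.18 → $1,197.89
Week 2: $1,197.89 − $232.18 → $965.71
Week 3: $965.71 − $232.18 → $733.53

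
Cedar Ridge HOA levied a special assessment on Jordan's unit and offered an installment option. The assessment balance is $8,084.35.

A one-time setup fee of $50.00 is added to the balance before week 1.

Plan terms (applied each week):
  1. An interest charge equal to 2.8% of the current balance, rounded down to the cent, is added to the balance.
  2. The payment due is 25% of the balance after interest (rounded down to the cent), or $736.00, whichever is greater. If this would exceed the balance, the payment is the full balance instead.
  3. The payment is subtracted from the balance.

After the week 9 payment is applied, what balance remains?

$0.00

Week 1: opening $8,134.35; interest $227.76 → $8,362.11; payment $2,090.52; balance $6,271.59
Week 2: opening $6,271.59; interest $175.60 → $6,447.19; payment $1,611.79; balance $4,835.40
Week 3: opening $4,835.40; interest $135.39 → $4,970.79; payment $1,242.69; balance $3,728.10
Week 4: opening $3,728.10; interest $104.38 → $3,832.48; payment $958.12; balance $2,874.36
Week 5: opening $2,874.36; interest $80.48 → $2,954.84; payment $738.71; balance $2,216.13
Week 6: opening $2,216.13; interest $62.05 → $2,278.18; payment $736.00; balance $1,542.18
Week 7: opening $1,542.18; interest $43.18 → $1,585.36; payment $736.00; balance $849.36
Week 8: opening $849.36; interest $23.78 → $873.14; payment $736.00; balance $137.14
Week 9: opening $137.14; interest $3.83 → $140.97; payment $140.97; balance $0.00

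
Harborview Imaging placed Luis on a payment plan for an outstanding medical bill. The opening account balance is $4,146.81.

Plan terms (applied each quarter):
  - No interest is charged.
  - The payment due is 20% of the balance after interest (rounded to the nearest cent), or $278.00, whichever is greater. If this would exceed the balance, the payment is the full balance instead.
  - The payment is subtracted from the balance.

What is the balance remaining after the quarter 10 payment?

$0.00

Quarter 1: opening $4,146.81; payment $829.36; balance $3,317.45
Quarter 2: opening $3,317.45; payment $663.49; balance $2,653.96
Quarter 3: opening $2,653.96; payment $530.79; balance $2,123.17
Quarter 4: opening $2,123.17; payment $424.63; balance $1,698.54
Quarter 5: opening $1,698.54; payment $339.71; balance $1,358.83
Quarter 6: opening $1,358.83; payment $278.00; balance $1,080.83
Quarter 7: opening $1,080.83; payment $278.00; balance $802.83
Quarter 8: opening $802.83; payment $278.00; balance $524.83
Quarter 9: opening $524.83; payment $278.00; balance $246.83
Quarter 10: opening $246.83; payment $246.83; balance $0.00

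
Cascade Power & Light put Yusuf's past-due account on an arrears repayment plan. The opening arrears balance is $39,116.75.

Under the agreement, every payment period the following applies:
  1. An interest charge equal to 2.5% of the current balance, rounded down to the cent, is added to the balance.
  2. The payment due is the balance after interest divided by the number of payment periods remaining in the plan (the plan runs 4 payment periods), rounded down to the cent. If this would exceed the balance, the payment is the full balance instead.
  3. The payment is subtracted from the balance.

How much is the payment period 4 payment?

$10,794.39

Payment period 1: opening $39,116.75; interest $977.91 → $40,094.66; payment $10,023.66; balance $30,071.00
Payment period 2: opening $30,071.00; interest $751.77 → $30,822.77; payment $10,274.25; balance $20,548.52
Payment period 3: opening $20,548.52; interest $513.71 → $21,062.23; payment $10,531.11; balance $10,531.12
Payment period 4: opening $10,531.12; interest $263.27 → $10,794.39; payment $10,794.39; balance $0.00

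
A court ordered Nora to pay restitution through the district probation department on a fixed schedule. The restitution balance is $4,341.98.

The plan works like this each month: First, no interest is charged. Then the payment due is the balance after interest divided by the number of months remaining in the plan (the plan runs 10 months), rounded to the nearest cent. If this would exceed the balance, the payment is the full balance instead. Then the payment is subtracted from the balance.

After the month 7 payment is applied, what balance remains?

# | Opening | Payment | End bal
1 | $4,341.98 | $434.20 | $3,907.78
2 | $3,907.78 | $434.20 | $3,473.58
3 | $3,473.58 | $434.20 | $3,039.38
4 | $3,039.38 | $434.20 | $2,605.18
5 | $2,605.18 | $434.20 | $2,170.98
6 | $2,170.98 | $434.20 | $1,736.78
7 | $1,736.78 | $434.20 | $1,302.58

$1,302.58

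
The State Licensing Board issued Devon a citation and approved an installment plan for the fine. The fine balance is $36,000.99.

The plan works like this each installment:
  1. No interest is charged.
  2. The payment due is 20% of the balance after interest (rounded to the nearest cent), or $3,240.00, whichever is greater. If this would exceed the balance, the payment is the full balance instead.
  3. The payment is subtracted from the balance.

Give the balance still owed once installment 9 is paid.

Installment 1: opening $36,000.99; payment $7,200.20; balance $28,800.79
Installment 2: opening $28,800.79; payment $5,760.16; balance $23,040.63
Installment 3: opening $23,040.63; payment $4,608.13; balance $18,432.50
Installment 4: opening $18,432.50; payment $3,686.50; balance $14,746.00
Installment 5: opening $14,746.00; payment $3,240.00; balance $11,506.00
Installment 6: opening $11,506.00; payment $3,240.00; balance $8,266.00
Installment 7: opening $8,266.00; payment $3,240.00; balance $5,026.00
Installment 8: opening $5,026.00; payment $3,240.00; balance $1,786.00
Installment 9: opening $1,786.00; payment $1,786.00; balance $0.00

$0.00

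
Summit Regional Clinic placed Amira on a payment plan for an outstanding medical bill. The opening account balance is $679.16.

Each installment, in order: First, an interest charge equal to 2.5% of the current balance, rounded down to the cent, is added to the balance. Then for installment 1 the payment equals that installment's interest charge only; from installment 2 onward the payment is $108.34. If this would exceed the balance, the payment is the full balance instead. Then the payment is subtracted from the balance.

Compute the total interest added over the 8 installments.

# | Opening | Interest | Payment | End bal
1 | $679.16 | $16.97 | $16.97 | $679.16
2 | $679.16 | $16.97 | $108.34 | $587.79
3 | $587.79 | $14.69 | $108.34 | $494.14
4 | $494.14 | $12.35 | $108.34 | $398.15
5 | $398.15 | $9.95 | $108.34 | $299.76
6 | $299.76 | $7.49 | $108.34 | $198.91
7 | $198.91 | $4.97 | $108.34 | $95.54
8 | $95.54 | $2.38 | $97.92 | $0.00
Total interest: $16.97 + $16.97 + $14.69 + $12.35 + $9.95 + $7.49 + $4.97 + $2.38 = $85.77

$85.77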